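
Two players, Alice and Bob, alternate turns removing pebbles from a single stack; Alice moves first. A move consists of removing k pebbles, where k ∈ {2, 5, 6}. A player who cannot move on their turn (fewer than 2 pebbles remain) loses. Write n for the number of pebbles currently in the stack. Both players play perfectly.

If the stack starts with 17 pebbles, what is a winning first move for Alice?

Remove 2, leaving 15.

Label each position W (a win for the player to move) or L (a loss). A position with no legal move is L; any other position is W exactly when some move reaches an L, and L when every move reaches a W.
n=0: no move → L
n=1: no move → L
n=2: can move to 0, which is L ⇒ W
n=3: can move to 1, which is L ⇒ W
n=4: the only move is to 2(W), a W ⇒ L
n=5: can move to 0, which is L ⇒ W
n=6: can move to 4, which is L ⇒ W
n=7: can move to 1, which is L ⇒ W
n=8: moves to 6(W), 3(W), 2(W); every one is W ⇒ L
n=9: can move to 4, which is L ⇒ W
n=10: can move to 8, which is L ⇒ W
n=11: moves to 9(W), 6(W), 5(W); every one is W ⇒ L
n=12: moves to 10(W), 7(W), 6(W); every one is W ⇒ L
n=13: can move to 11, which is L ⇒ W
n=14: can move to 12, which is L ⇒ W
n=15: moves to 13(W), 10(W), 9(W); every one is W ⇒ L
n=16: can move to 11, which is L ⇒ W
n=17: can move to 15, which is L ⇒ W
From 17, the L positions reachable in one move are: 15, 12, 11. Any move reaching one of these is winning.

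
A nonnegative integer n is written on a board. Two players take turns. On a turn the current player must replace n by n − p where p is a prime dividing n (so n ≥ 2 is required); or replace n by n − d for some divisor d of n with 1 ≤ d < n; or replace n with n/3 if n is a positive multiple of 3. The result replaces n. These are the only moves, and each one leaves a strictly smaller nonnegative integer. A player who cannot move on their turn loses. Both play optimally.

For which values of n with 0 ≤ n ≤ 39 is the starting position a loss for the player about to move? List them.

Work bottom-up. With no move the player to move loses. Otherwise the position is W if at least one move leads to an L position for the opponent, and L if every move leads to a W.
n=0: no move → L
n=1: no move → L
n=2: reaches L-position 0 → W
n=3: reaches L-position 0 → W
n=4: only reaches 2(W), 3(W), all W → L
n=5: reaches L-position 0 → W
n=6: reaches L-position 4 → W
n=7: reaches L-position 0 → W
n=8: reaches L-position 4 → W
n=9: only reaches 3(W), 6(W), 8(W), all W → L
n=10: reaches L-position 9 → W
n=11: reaches L-position 0 → W
n=12: reaches L-position 4 → W
n=13: reaches L-position 0 → W
n=14: only reaches 7(W), 12(W), 13(W), all W → L
n=15: reaches L-position 14 → W
n=16: reaches L-position 14 → W
n=17: reaches L-position 0 → W
n=18: reaches L-position 9 → W
n=19: reaches L-position 0 → W
n=20: only reaches 10(W), 15(W), 16(W), 18(W), 19(W), all W → L
n=21: reaches L-position 14 → W
n=22: reaches L-position 20 → W
n=23: reaches L-position 0 → W
n=24: reaches L-position 20 → W
n=25: reaches L-position 20 → W
n=26: only reaches 13(W), 24(W), 25(W), all W → L
n=27: reaches L-position 9 → W
n=28: reaches L-position 14 → W
n=29: reaches L-position 0 → W
n=30: reaches L-position 20 → W
n=31: reaches L-position 0 → W
n=32: only reaches 16(W), 24(W), 28(W), 30(W), 31(W), all W → L
n=33: reaches L-position 32 → W
n=34: reaches L-position 32 → W
n=35: only reaches 28(W), 30(W), 34(W), all W → L
n=36: reaches L-position 32 → W
n=37: reaches L-position 0 → W
n=38: only reaches 19(W), 36(W), 37(W), all W → L
n=39: reaches L-position 26 → W
The losing starting values of n are exactly the entries labelled L in this table (10 of them).

0, 1, 4, 9, 14, 20, 26, 32, 35, 38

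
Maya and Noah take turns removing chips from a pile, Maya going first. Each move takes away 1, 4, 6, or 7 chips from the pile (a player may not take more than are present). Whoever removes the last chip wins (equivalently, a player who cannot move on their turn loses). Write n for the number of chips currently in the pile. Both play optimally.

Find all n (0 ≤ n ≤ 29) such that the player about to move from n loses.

0, 2, 5, 10, 13, 15, 18, 23, 26, 28

Build the W/L table. Terminal = L. A non-terminal position is W if it has a move to some L; otherwise it is L.
n=0: no move → L
n=1: W (go to 0, an L position)
n=2: L (sole option 1(W) is W)
n=3: W (go to 2, an L position)
n=4: W (go to 0, an L position)
n=5: L (options 4(W), 1(W) are all W)
n=6: W (go to 5, an L position)
n=7: W (go to 0, an L position)
n=8: W (go to 2, an L position)
n=9: W (go to 5, an L position)
n=10: L (options 9(W), 6(W), 4(W), 3(W) are all W)
n=11: W (go to 10, an L position)
n=12: W (go to 5, an L position)
n=13: L (options 12(W), 9(W), 7(W), 6(W) are all W)
n=14: W (go to 13, an L position)
n=15: L (options 14(W), 11(W), 9(W), 8(W) are all W)
n=16: W (go to 15, an L position)
n=17: W (go to 13, an L position)
n=18: L (options 17(W), 14(W), 12(W), 11(W) are all W)
n=19: W (go to 18, an L position)
n=20: W (go to 13, an L position)
n=21: W (go to 15, an L position)
n=22: W (go to 18, an L position)
n=23: L (options 22(W), 19(W), 17(W), 16(W) are all W)
n=24: W (go to 23, an L position)
n=25: W (go to 18, an L position)
n=26: L (options 25(W), 22(W), 20(W), 19(W) are all W)
n=27: W (go to 26, an L position)
n=28: L (options 27(W), 24(W), 22(W), 21(W) are all W)
n=29: W (go to 28, an L position)
The losing starting values of n are exactly the entries labelled L in this table (10 of them).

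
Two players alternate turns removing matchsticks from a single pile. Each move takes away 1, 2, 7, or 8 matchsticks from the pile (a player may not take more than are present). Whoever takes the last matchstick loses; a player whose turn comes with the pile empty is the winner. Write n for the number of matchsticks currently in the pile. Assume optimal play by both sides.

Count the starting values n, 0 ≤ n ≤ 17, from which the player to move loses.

Build the W/L table. Terminal = W. A non-terminal position is W if it has a move to some L; otherwise it is L.
n=0: no move; the opponent has just taken the last matchstick and therefore loses → W
n=1: the only move is to 0(W), a W ⇒ L
n=2: can move to 1, which is L ⇒ W
n=3: can move to 1, which is L ⇒ W
n=4: moves to 3(W), 2(W); every one is W ⇒ L
n=5: can move to 4, which is L ⇒ W
n=6: can move to 4, which is L ⇒ W
n=7: moves to 6(W), 5(W), 0(W); every one is W ⇒ L
n=8: can move to 7, which is L ⇒ W
n=9: can move to 7, which is L ⇒ W
n=10: moves to 9(W), 8(W), 3(W), 2(W); every one is W ⇒ L
n=11: can move to 10, which is L ⇒ W
n=12: can move to 10, which is L ⇒ W
n=13: moves to 12(W), 11(W), 6(W), 5(W); every one is W ⇒ L
n=14: can move to 13, which is L ⇒ W
n=15: can move to 13, which is L ⇒ W
n=16: moves to 15(W), 14(W), 9(W), 8(W); every one is W ⇒ L
n=17: can move to 16, which is L ⇒ W
L entries with 0 ≤ n ≤ 17: n = 1, 4, 7, 10, 13, 16; that makes 6.

6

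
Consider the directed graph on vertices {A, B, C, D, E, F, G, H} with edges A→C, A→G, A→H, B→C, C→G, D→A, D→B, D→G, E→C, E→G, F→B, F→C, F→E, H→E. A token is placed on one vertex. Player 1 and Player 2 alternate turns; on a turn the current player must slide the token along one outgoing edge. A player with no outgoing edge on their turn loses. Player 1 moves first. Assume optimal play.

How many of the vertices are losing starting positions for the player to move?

3

Label each position W (a win for the player to move) or L (a loss). A position with no legal move is L; any other position is W exactly when some move reaches an L, and L when every move reaches a W.
Every edge goes from a vertex to one that appears earlier in the order G, C, E, H, B, A, F, D, so processing vertices in that order labels each vertex after all of its successors.
G: no outgoing edge → L
C: W (go to G, an L position)
E: W (go to G, an L position)
H: L (sole option E(W) is W)
B: L (sole option C(W) is W)
A: W (go to H, an L position)
F: W (go to B, an L position)
D: W (go to B, an L position)
The L vertices are B, G, H; that is 3 in all.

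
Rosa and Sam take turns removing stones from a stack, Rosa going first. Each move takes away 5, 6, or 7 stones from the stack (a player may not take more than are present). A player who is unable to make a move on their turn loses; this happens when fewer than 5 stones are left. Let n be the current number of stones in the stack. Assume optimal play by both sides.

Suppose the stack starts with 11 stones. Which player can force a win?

Rosa wins.

Classify positions by backward induction: terminal positions (no move available) are L. From any other position, the mover wins iff some move reaches an L.
n=0: no move → L
n=1: no move → L
n=2: no move → L
n=3: no move → L
n=4: no move → L
n=5: W (go to 0, an L position)
n=6: W (go to 1, an L position)
n=7: W (go to 2, an L position)
n=8: W (go to 3, an L position)
n=9: W (go to 4, an L position)
n=10: W (go to 4, an L position)
n=11: W (go to 4, an L position)
The starting position 11 is W: Rosa should remove 7, leaving 4, handing over an L position.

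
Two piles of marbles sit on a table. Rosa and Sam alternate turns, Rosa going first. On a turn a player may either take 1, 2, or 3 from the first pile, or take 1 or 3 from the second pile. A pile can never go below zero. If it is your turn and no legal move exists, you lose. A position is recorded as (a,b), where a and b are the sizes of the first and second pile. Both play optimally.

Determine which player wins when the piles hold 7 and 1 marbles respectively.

Rosa wins.

Build the W/L table. Terminal = L. A non-terminal position is W if it has a move to some L; otherwise it is L.
No move ever increases a pile, so every position that can arise here has a ≤ 7 and b ≤ 1; it is enough to label the cells with 0 ≤ a ≤ 7 and 0 ≤ b ≤ 1.
Every move lowers a or b (never raises either), so fill the grid row by row in increasing a, and left to right within a row: each cell's successors are then already labelled.
      b=0  b=1
a=0:    L    W
a=1:    W    L
a=2:    W    W
a=3:    W    W
a=4:    L    W
a=5:    W    L
a=6:    W    W
a=7:    W    W
Cells with no legal move (terminal, hence L): (0,0).
The remaining L cells, each justified by listing all of its moves:
(1,1): moves to (0,1)(W), (1,0)(W); every one is W ⇒ L
(4,0): moves to (3,0)(W), (2,0)(W), (1,0)(W); every one is W ⇒ L
(5,1): moves to (4,1)(W), (3,1)(W), (2,1)(W), (5,0)(W); every one is W ⇒ L
Every other cell has at least one move into one of the L cells above, so it is W.
The starting position (7,1) is W: Rosa should move to (5,1), handing over an L position.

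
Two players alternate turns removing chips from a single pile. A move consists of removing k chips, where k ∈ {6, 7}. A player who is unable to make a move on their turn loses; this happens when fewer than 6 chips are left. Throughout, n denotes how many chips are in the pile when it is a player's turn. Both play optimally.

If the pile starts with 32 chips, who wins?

The first player wins.

Work bottom-up. With no move the player to move loses. Otherwise the position is W if at least one move leads to an L position for the opponent, and L if every move leads to a W.
n=0: no move → L
n=1: no move → L
n=2: no move → L
n=3: no move → L
n=4: no move → L
n=5: no move → L
n=6: W (go to 0, an L position)
n=7: W (go to 1, an L position)
n=8: W (go to 2, an L position)
n=9: W (go to 3, an L position)
n=10: W (go to 4, an L position)
n=11: W (go to 5, an L position)
n=12: W (go to 5, an L position)
n=13: L (options 7(W), 6(W) are all W)
n=14: L (options 8(W), 7(W) are all W)
n=15: L (options 9(W), 8(W) are all W)
n=16: L (options 10(W), 9(W) are all W)
n=17: L (options 11(W), 10(W) are all W)
n=18: L (options 12(W), 11(W) are all W)
n=19: W (go to 13, an L position)
n=20: W (go to 14, an L position)
n=21: W (go to 15, an L position)
n=22: W (go to 16, an L position)
n=23: W (go to 17, an L position)
n=24: W (go to 18, an L position)
n=25: W (go to 18, an L position)
n=26: L (options 20(W), 19(W) are all W)
n=27: L (options 21(W), 20(W) are all W)
n=28: L (options 22(W), 21(W) are all W)
n=29: L (options 23(W), 22(W) are all W)
n=30: L (options 24(W), 23(W) are all W)
n=31: L (options 25(W), 24(W) are all W)
n=32: W (go to 26, an L position)
The starting position 32 is W: the player to move should remove 6, leaving 26, handing over an L position.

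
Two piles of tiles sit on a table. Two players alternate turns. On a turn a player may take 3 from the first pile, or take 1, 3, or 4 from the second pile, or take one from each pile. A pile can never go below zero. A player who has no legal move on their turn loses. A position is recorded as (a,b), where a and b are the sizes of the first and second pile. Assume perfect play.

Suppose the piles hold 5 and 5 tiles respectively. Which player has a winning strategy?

Label each position W (a win for the player to move) or L (a loss). A position with no legal move is L; any other position is W exactly when some move reaches an L, and L when every move reaches a W.
No move ever increases a pile, so every position that can arise here has a ≤ 5 and b ≤ 5; it is enough to label the cells with 0 ≤ a ≤ 5 and 0 ≤ b ≤ 5.
Every move lowers a or b (never raises either), so fill the grid row by row in increasing a, and left to right within a row: each cell's successors are then already labelled.
      b=0  b=1  b=2  b=3  b=4  b=5
a=0:    L    W    L    W    W    W
a=1:    L    W    L    W    W    W
a=2:    L    W    L    W    W    W
a=3:    W    W    W    W    L    W
a=4:    W    L    W    L    W    W
a=5:    W    L    W    L    W    W
Cells with no legal move (terminal, hence L): (0,0), (1,0), (2,0).
The remaining L cells, each justified by listing all of its moves:
(0,2): the only move is to (0,1)(W), a W ⇒ L
(1,2): moves to (1,1)(W), (0,1)(W); every one is W ⇒ L
(2,2): moves to (2,1)(W), (1,1)(W); every one is W ⇒ L
(3,4): moves to (0,4)(W), (3,3)(W), (3,1)(W), (3,0)(W), (2,3)(W); every one is W ⇒ L
(4,1): moves to (1,1)(W), (4,0)(W), (3,0)(W); every one is W ⇒ L
(4,3): moves to (1,3)(W), (4,2)(W), (4,0)(W), (3,2)(W); every one is W ⇒ L
(5,1): moves to (2,1)(W), (5,0)(W), (4,0)(W); every one is W ⇒ L
(5,3): moves to (2,3)(W), (5,2)(W), (5,0)(W), (4,2)(W); every one is W ⇒ L
Every other cell has at least one move into one of the L cells above, so it is W.
From (5,5) the player to move can move to (5,1), reaching an L position.

The first player wins.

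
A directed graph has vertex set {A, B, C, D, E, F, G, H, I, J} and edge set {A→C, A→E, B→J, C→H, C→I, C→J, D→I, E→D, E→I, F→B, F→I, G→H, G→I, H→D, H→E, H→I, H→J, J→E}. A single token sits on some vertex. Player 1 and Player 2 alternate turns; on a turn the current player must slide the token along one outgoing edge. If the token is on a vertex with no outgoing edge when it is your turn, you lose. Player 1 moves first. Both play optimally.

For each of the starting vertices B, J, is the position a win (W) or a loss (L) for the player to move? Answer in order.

B: W, J: L

Use the standard recursion: the mover loses at a terminal position; elsewhere, the mover wins exactly when some move hands the opponent an L position.
Every edge goes from a vertex to one that appears earlier in the order I, D, E, J, H, C, A, G, B, F, so processing vertices in that order labels each vertex after all of its successors.
I: no outgoing edge → L
D: W (go to I, an L position)
E: W (go to I, an L position)
J: L (sole option E(W) is W)
H: W (go to J, an L position)
C: W (go to J, an L position)
A: L (options C(W), E(W) are all W)
G: W (go to I, an L position)
B: W (go to J, an L position)
F: W (go to I, an L position)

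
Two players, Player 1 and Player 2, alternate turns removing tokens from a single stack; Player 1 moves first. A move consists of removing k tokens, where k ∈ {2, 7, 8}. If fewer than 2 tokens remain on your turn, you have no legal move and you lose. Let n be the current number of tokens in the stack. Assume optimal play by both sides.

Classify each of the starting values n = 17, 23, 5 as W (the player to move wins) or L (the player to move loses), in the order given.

17: W, 23: W, 5: L

Classify positions by backward induction: terminal positions (no move available) are L. From any other position, the mover wins iff some move reaches an L.
n=0: no move → L
n=1: no move → L
n=2: →0(L), so W
n=3: →1(L), so W
n=4: →2(W) only, which is W, so L
n=5: →3(W) only, which is W, so L
n=6: →4(L), so W
n=7: →5(L), so W
n=8: →1(L), so W
n=9: →1(L), so W
n=10: →8(W), 3(W), 2(W) — all W, so L
n=11: →4(L), so W
n=12: →10(L), so W
n=13: →5(L), so W
n=14: →12(W), 7(W), 6(W) — all W, so L
n=15: →13(W), 8(W), 7(W) — all W, so L
n=16: →14(L), so W
n=17: →15(L), so W
n=18: →10(L), so W
n=19: →17(W), 12(W), 11(W) — all W, so L
n=20: →18(W), 13(W), 12(W) — all W, so L
n=21: →19(L), so W
n=22: →20(L), so W
n=23: →15(L), so W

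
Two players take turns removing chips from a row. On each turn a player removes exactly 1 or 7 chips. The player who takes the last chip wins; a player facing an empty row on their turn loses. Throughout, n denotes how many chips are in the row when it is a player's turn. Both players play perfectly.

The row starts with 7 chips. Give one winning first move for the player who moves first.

Positions with no move are L. A position that does have a move is losing for the player to move precisely when every available move leads to a winning position for the opponent. Fill in the labels:
n=0: no move → L
n=1: can move to 0, which is L ⇒ W
n=2: the only move is to 1(W), a W ⇒ L
n=3: can move to 2, which is L ⇒ W
n=4: the only move is to 3(W), a W ⇒ L
n=5: can move to 4, which is L ⇒ W
n=6: the only move is to 5(W), a W ⇒ L
n=7: can move to 6, which is L ⇒ W
From 7, the L positions reachable in one move are: 6, 0. Any move reaching one of these is winning.

Remove 1, leaving 6.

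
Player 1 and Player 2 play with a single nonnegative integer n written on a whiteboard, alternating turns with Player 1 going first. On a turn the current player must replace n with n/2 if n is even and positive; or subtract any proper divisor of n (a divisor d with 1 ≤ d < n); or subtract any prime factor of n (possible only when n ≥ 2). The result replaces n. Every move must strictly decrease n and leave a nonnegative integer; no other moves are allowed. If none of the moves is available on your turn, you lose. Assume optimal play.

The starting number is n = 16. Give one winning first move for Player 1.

Compute win/loss labels from the base case upward. A position with no move is L. Any other position is W if it can reach an L in one move, else L.
n=0: no move → L
n=1: no move → L
n=2: →0(L), so W
n=3: →0(L), so W
n=4: →2(W), 3(W) — all W, so L
n=5: →0(L), so W
n=6: →4(L), so W
n=7: →0(L), so W
n=8: →4(L), so W
n=9: →6(W), 8(W) — all W, so L
n=10: →9(L), so W
n=11: →0(L), so W
n=12: →9(L), so W
n=13: →0(L), so W
n=14: →7(W), 12(W), 13(W) — all W, so L
n=15: →14(L), so W
n=16: →14(L), so W
From 16, the L positions reachable in one move are: 14.

Move to 14.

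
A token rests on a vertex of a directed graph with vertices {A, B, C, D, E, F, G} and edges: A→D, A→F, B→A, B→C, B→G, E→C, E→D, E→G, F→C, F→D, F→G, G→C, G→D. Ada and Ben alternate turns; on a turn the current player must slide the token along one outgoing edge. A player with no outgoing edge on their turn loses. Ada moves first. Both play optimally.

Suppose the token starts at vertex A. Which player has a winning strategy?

Ada wins.

Build the W/L table. Terminal = L. A non-terminal position is W if it has a move to some L; otherwise it is L.
Every edge goes from a vertex to one that appears earlier in the order D, C, G, F, A, B, E, so processing vertices in that order labels each vertex after all of its successors.
D: no outgoing edge → L
C: no outgoing edge → L
G: W (go to C, an L position)
F: W (go to C, an L position)
A: W (go to D, an L position)
B: W (go to C, an L position)
E: W (go to C, an L position)
From A Ada can move to D, reaching an L position.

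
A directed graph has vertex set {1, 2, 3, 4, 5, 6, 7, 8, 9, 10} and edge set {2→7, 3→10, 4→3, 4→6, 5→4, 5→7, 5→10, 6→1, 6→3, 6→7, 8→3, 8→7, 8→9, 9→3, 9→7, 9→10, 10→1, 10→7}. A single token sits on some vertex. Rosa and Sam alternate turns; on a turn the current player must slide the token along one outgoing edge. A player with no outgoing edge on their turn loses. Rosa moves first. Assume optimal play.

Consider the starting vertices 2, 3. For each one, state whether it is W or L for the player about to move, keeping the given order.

2: W, 3: L

Work bottom-up. With no move the player to move loses. Otherwise the position is W if at least one move leads to an L position for the opponent, and L if every move leads to a W.
Every edge goes from a vertex to one that appears earlier in the order 1, 7, 10, 3, 6, 9, 8, 4, 2, 5, so processing vertices in that order labels each vertex after all of its successors.
1: no outgoing edge → L
7: no outgoing edge → L
10: W (go to 7, an L position)
3: L (sole option 10(W) is W)
6: W (go to 3, an L position)
9: W (go to 3, an L position)
8: W (go to 3, an L position)
4: W (go to 3, an L position)
2: W (go to 7, an L position)
5: W (go to 7, an L position)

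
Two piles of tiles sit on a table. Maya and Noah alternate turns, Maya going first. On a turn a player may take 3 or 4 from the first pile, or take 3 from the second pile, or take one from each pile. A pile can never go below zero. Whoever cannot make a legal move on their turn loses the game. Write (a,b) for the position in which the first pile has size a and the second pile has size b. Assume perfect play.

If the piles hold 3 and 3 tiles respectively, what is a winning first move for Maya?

Build the W/L table. Terminal = L. A non-terminal position is W if it has a move to some L; otherwise it is L.
No move ever increases a pile, so every position that can arise here has a ≤ 3 and b ≤ 3; it is enough to label the cells with 0 ≤ a ≤ 3 and 0 ≤ b ≤ 3.
Every move lowers a or b (never raises either), so fill the grid row by row in increasing a, and left to right within a row: each cell's successors are then already labelled.
      b=0  b=1  b=2  b=3
a=0:    L    L    L    W
a=1:    L    W    W    W
a=2:    L    W    L    W
a=3:    W    W    W    W
Cells with no legal move (terminal, hence L): (0,0), (0,1), (0,2), (1,0), (2,0).
The remaining L cells, each justified by listing all of its moves:
(2,2): the only move is to (1,1)(W), a W ⇒ L
Every other cell has at least one move into one of the L cells above, so it is W.
From (3,3), the L positions reachable in one move are: (2,2).

Move to (2,2).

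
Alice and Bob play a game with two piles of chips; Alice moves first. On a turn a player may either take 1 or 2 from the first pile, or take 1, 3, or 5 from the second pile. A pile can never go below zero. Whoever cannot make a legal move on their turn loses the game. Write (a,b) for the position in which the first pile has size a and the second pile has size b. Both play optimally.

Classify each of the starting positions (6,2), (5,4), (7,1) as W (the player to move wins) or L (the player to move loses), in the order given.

Use the standard recursion: the mover loses at a terminal position; elsewhere, the mover wins exactly when some move hands the opponent an L position.
No move ever increases a pile, so every position that can arise here has a ≤ 7 and b ≤ 4; it is enough to label the cells with 0 ≤ a ≤ 7 and 0 ≤ b ≤ 4.
Every move lowers a or b (never raises either), so fill the grid row by row in increasing a, and left to right within a row: each cell's successors are then already labelled.
      b=0  b=1  b=2  b=3  b=4
a=0:    L    W    L    W    L
a=1:    W    L    W    L    W
a=2:    W    W    W    W    W
a=3:    L    W    L    W    L
a=4:    W    L    W    L    W
a=5:    W    W    W    W    W
a=6:    L    W    L    W    L
a=7:    W    L    W    L    W
Cells with no legal move (terminal, hence L): (0,0).
The remaining L cells, each justified by listing all of its moves:
(0,2): →(0,1)(W) only, which is W, so L
(0,4): →(0,3)(W), (0,1)(W) — all W, so L
(1,1): →(0,1)(W), (1,0)(W) — all W, so L
(1,3): →(0,3)(W), (1,2)(W), (1,0)(W) — all W, so L
(3,0): →(2,0)(W), (1,0)(W) — all W, so L
(3,2): →(2,2)(W), (1,2)(W), (3,1)(W) — all W, so L
(3,4): →(2,4)(W), (1,4)(W), (3,3)(W), (3,1)(W) — all W, so L
(4,1): →(3,1)(W), (2,1)(W), (4,0)(W) — all W, so L
(4,3): →(3,3)(W), (2,3)(W), (4,2)(W), (4,0)(W) — all W, so L
(6,0): →(5,0)(W), (4,0)(W) — all W, so L
(6,2): →(5,2)(W), (4,2)(W), (6,1)(W) — all W, so L
(6,4): →(5,4)(W), (4,4)(W), (6,3)(W), (6,1)(W) — all W, so L
(7,1): →(6,1)(W), (5,1)(W), (7,0)(W) — all W, so L
(7,3): →(6,3)(W), (5,3)(W), (7,2)(W), (7,0)(W) — all W, so L
Every other cell has at least one move into one of the L cells above, so it is W.
(6,2): one of the L cells justified above, so L
(5,4): the move to (3,4) reaches an L cell, so W
(7,1): one of the L cells justified above, so L

(6,2): L, (5,4): W, (7,1): L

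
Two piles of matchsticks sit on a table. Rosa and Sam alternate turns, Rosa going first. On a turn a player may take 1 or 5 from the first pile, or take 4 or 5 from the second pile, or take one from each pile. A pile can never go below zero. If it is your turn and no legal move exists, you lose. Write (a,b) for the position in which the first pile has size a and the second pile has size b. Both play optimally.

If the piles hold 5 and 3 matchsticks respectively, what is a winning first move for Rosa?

Classify positions by backward induction: terminal positions (no move available) are L. From any other position, the mover wins iff some move reaches an L.
No move ever increases a pile, so every position that can arise here has a ≤ 5 and b ≤ 3; it is enough to label the cells with 0 ≤ a ≤ 5 and 0 ≤ b ≤ 3.
Every move lowers a or b (never raises either), so fill the grid row by row in increasing a, and left to right within a row: each cell's successors are then already labelled.
      b=0  b=1  b=2  b=3
a=0:    L    L    L    L
a=1:    W    W    W    W
a=2:    L    L    L    L
a=3:    W    W    W    W
a=4:    L    L    L    L
a=5:    W    W    W    W
Cells with no legal move (terminal, hence L): (0,0), (0,1), (0,2), (0,3).
The remaining L cells, each justified by listing all of its moves:
(2,0): →(1,0)(W) only, which is W, so L
(2,1): →(1,1)(W), (1,0)(W) — all W, so L
(2,2): →(1,2)(W), (1,1)(W) — all W, so L
(2,3): →(1,3)(W), (1,2)(W) — all W, so L
(4,0): →(3,0)(W) only, which is W, so L
(4,1): →(3,1)(W), (3,0)(W) — all W, so L
(4,2): →(3,2)(W), (3,1)(W) — all W, so L
(4,3): →(3,3)(W), (3,2)(W) — all W, so L
Every other cell has at least one move into one of the L cells above, so it is W.
From (5,3), the L positions reachable in one move are: (4,3), (0,3), (4,2). Any move reaching one of these is winning.

Move to (4,3).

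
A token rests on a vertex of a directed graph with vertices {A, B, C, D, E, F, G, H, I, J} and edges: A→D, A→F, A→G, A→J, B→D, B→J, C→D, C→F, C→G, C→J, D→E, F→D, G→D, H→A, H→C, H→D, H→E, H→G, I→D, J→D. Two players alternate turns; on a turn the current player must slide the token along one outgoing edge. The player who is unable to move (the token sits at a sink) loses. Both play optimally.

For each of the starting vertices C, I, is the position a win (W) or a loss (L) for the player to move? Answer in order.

Label each position W (a win for the player to move) or L (a loss). A position with no legal move is L; any other position is W exactly when some move reaches an L, and L when every move reaches a W.
Every edge goes from a vertex to one that appears earlier in the order E, D, G, J, F, A, I, C, H, B, so processing vertices in that order labels each vertex after all of its successors.
E: no outgoing edge → L
D: →E(L), so W
G: →D(W) only, which is W, so L
J: →D(W) only, which is W, so L
F: →D(W) only, which is W, so L
A: →F(L), so W
I: →D(W) only, which is W, so L
C: →F(L), so W
H: →G(L), so W
B: →J(L), so W

C: W, I: L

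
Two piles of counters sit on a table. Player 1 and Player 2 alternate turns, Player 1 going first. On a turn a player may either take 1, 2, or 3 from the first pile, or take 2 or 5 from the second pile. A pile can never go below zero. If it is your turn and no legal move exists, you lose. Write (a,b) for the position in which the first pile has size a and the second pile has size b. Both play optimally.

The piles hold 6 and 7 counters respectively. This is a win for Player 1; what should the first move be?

Move to (4,7).

Classify positions by backward induction: terminal positions (no move available) are L. From any other position, the mover wins iff some move reaches an L.
No move ever increases a pile, so every position that can arise here has a ≤ 6 and b ≤ 7; it is enough to label the cells with 0 ≤ a ≤ 6 and 0 ≤ b ≤ 7.
Every move lowers a or b (never raises either), so fill the grid row by row in increasing a, and left to right within a row: each cell's successors are then already labelled.
      b=0  b=1  b=2  b=3  b=4  b=5  b=6  b=7
a=0:    L    L    W    W    L    W    W    L
a=1:    W    W    L    L    W    W    L    W
a=2:    W    W    W    W    W    L    W    W
a=3:    W    W    W    W    W    W    W    W
a=4:    L    L    W    W    L    W    W    L
a=5:    W    W    L    L    W    W    L    W
a=6:    W    W    W    W    W    L    W    W
Cells with no legal move (terminal, hence L): (0,0), (0,1).
The remaining L cells, each justified by listing all of its moves:
(0,4): the only move is to (0,2)(W), a W ⇒ L
(0,7): moves to (0,5)(W), (0,2)(W); every one is W ⇒ L
(1,2): moves to (0,2)(W), (1,0)(W); every one is W ⇒ L
(1,3): moves to (0,3)(W), (1,1)(W); every one is W ⇒ L
(1,6): moves to (0,6)(W), (1,4)(W), (1,1)(W); every one is W ⇒ L
(2,5): moves to (1,5)(W), (0,5)(W), (2,3)(W), (2,0)(W); every one is W ⇒ L
(4,0): moves to (3,0)(W), (2,0)(W), (1,0)(W); every one is W ⇒ L
(4,1): moves to (3,1)(W), (2,1)(W), (1,1)(W); every one is W ⇒ L
(4,4): moves to (3,4)(W), (2,4)(W), (1,4)(W), (4,2)(W); every one is W ⇒ L
(4,7): moves to (3,7)(W), (2,7)(W), (1,7)(W), (4,5)(W), (4,2)(W); every one is W ⇒ L
(5,2): moves to (4,2)(W), (3,2)(W), (2,2)(W), (5,0)(W); every one is W ⇒ L
(5,3): moves to (4,3)(W), (3,3)(W), (2,3)(W), (5,1)(W); every one is W ⇒ L
(5,6): moves to (4,6)(W), (3,6)(W), (2,6)(W), (5,4)(W), (5,1)(W); every one is W ⇒ L
(6,5): moves to (5,5)(W), (4,5)(W), (3,5)(W), (6,3)(W), (6,0)(W); every one is W ⇒ L
Every other cell has at least one move into one of the L cells above, so it is W.
From (6,7), the L positions reachable in one move are: (4,7), (6,5). Any move reaching one of these is winning.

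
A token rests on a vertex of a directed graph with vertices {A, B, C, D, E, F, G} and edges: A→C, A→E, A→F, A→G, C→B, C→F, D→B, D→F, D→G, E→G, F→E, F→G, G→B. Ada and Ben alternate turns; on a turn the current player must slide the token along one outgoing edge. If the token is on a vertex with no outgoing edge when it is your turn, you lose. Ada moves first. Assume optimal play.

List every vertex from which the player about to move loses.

B, E

Use the standard recursion: the mover loses at a terminal position; elsewhere, the mover wins exactly when some move hands the opponent an L position.
Every edge goes from a vertex to one that appears earlier in the order B, G, E, F, C, D, A, so processing vertices in that order labels each vertex after all of its successors.
B: no outgoing edge → L
G: reaches L-position B → W
E: only reaches G(W), which is W → L
F: reaches L-position E → W
C: reaches L-position B → W
D: reaches L-position B → W
A: reaches L-position E → W
The losing starting vertices are exactly the entries labelled L in this table (2 of them).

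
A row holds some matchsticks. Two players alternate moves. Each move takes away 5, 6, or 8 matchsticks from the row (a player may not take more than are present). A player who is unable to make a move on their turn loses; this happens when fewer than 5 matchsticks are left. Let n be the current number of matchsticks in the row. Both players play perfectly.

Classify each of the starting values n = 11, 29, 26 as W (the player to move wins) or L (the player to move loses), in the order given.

11: W, 29: L, 26: L

Use the standard recursion: the mover loses at a terminal position; elsewhere, the mover wins exactly when some move hands the opponent an L position.
n=0: no move → L
n=1: no move → L
n=2: no move → L
n=3: no move → L
n=4: no move → L
n=5: W (go to 0, an L position)
n=6: W (go to 1, an L position)
n=7: W (go to 2, an L position)
n=8: W (go to 3, an L position)
n=9: W (go to 4, an L position)
n=10: W (go to 4, an L position)
n=11: W (go to 3, an L position)
n=12: W (go to 4, an L position)
n=13: L (options 8(W), 7(W), 5(W) are all W)
n=14: L (options 9(W), 8(W), 6(W) are all W)
n=15: L (options 10(W), 9(W), 7(W) are all W)
n=16: L (options 11(W), 10(W), 8(W) are all W)
n=17: L (options 12(W), 11(W), 9(W) are all W)
n=18: W (go to 13, an L position)
n=19: W (go to 14, an L position)
n=20: W (go to 15, an L position)
n=21: W (go to 16, an L position)
n=22: W (go to 17, an L position)
n=23: W (go to 17, an L position)
n=24: W (go to 16, an L position)
n=25: W (go to 17, an L position)
n=26: L (options 21(W), 20(W), 18(W) are all W)
n=27: L (options 22(W), 21(W), 19(W) are all W)
n=28: L (options 23(W), 22(W), 20(W) are all W)
n=29: L (options 24(W), 23(W), 21(W) are all W)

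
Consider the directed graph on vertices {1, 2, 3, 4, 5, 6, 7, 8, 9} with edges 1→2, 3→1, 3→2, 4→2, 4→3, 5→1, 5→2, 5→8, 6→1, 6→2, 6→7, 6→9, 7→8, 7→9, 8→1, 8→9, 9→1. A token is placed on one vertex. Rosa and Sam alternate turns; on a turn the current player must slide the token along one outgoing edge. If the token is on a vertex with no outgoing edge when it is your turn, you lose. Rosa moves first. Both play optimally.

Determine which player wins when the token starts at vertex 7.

Rosa wins.

Label each position W (a win for the player to move) or L (a loss). A position with no legal move is L; any other position is W exactly when some move reaches an L, and L when every move reaches a W.
Every edge goes from a vertex to one that appears earlier in the order 2, 1, 3, 9, 8, 5, 7, 6, 4, so processing vertices in that order labels each vertex after all of its successors.
2: no outgoing edge → L
1: can move to 2, which is L ⇒ W
3: can move to 2, which is L ⇒ W
9: the only move is to 1(W), a W ⇒ L
8: can move to 9, which is L ⇒ W
5: can move to 2, which is L ⇒ W
7: can move to 9, which is L ⇒ W
6: can move to 9, which is L ⇒ W
4: can move to 2, which is L ⇒ W
The starting position 7 is W: Rosa should move to 9, handing over an L position.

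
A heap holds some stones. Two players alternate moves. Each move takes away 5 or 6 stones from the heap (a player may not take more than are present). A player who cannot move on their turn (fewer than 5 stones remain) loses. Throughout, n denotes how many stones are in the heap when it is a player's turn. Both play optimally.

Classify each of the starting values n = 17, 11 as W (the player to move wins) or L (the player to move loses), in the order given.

Label each position W (a win for the player to move) or L (a loss). A position with no legal move is L; any other position is W exactly when some move reaches an L, and L when every move reaches a W.
n=0: no move → L
n=1: no move → L
n=2: no move → L
n=3: no move → L
n=4: no move → L
n=5: reaches L-position 0 → W
n=6: reaches L-position 1 → W
n=7: reaches L-position 2 → W
n=8: reaches L-position 3 → W
n=9: reaches L-position 4 → W
n=10: reaches L-position 4 → W
n=11: only reaches 6(W), 5(W), all W → L
n=12: only reaches 7(W), 6(W), all W → L
n=13: only reaches 8(W), 7(W), all W → L
n=14: only reaches 9(W), 8(W), all W → L
n=15: only reaches 10(W), 9(W), all W → L
n=16: reaches L-position 11 → W
n=17: reaches L-position 12 → W

17: W, 11: L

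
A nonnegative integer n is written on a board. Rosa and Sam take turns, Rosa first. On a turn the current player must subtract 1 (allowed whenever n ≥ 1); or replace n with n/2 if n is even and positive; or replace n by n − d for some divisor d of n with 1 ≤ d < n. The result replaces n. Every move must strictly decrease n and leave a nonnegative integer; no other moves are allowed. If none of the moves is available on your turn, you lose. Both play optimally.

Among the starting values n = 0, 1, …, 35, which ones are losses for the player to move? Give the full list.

Classify positions by backward induction: terminal positions (no move available) are L. From any other position, the mover wins iff some move reaches an L.
n=0: no move → L
n=1: W (go to 0, an L position)
n=2: L (sole option 1(W) is W)
n=3: W (go to 2, an L position)
n=4: W (go to 2, an L position)
n=5: L (sole option 4(W) is W)
n=6: W (go to 5, an L position)
n=7: L (sole option 6(W) is W)
n=8: W (go to 7, an L position)
n=9: L (options 6(W), 8(W) are all W)
n=10: W (go to 5, an L position)
n=11: L (sole option 10(W) is W)
n=12: W (go to 9, an L position)
n=13: L (sole option 12(W) is W)
n=14: W (go to 7, an L position)
n=15: L (options 10(W), 12(W), 14(W) are all W)
n=16: W (go to 15, an L position)
n=17: L (sole option 16(W) is W)
n=18: W (go to 9, an L position)
n=19: L (sole option 18(W) is W)
n=20: W (go to 15, an L position)
n=21: L (options 14(W), 18(W), 20(W) are all W)
n=22: W (go to 11, an L position)
n=23: L (sole option 22(W) is W)
n=24: W (go to 21, an L position)
n=25: L (options 20(W), 24(W) are all W)
n=26: W (go to 13, an L position)
n=27: L (options 18(W), 24(W), 26(W) are all W)
n=28: W (go to 21, an L position)
n=29: L (sole option 28(W) is W)
n=30: W (go to 15, an L position)
n=31: L (sole option 30(W) is W)
n=32: W (go to 31, an L position)
n=33: L (options 22(W), 30(W), 32(W) are all W)
n=34: W (go to 17, an L position)
n=35: L (options 28(W), 30(W), 34(W) are all W)
Reading off the rows marked L gives the requested list; there are 18 such values of n.

0, 2, 5, 7, 9, 11, 13, 15, 17, 19, 21, 23, 25, 27, 29, 31, 33, 35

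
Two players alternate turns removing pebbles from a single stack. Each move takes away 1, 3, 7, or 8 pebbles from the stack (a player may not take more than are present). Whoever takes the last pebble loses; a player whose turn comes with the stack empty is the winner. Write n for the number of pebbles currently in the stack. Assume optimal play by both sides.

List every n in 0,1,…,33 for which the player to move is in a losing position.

Use the standard recursion: the mover wins at a terminal position; elsewhere, the mover wins exactly when some move hands the opponent an L position.
n=0: no move; the opponent has just taken the last pebble and therefore loses → W
n=1: L (sole option 0(W) is W)
n=2: W (go to 1, an L position)
n=3: L (options 2(W), 0(W) are all W)
n=4: W (go to 3, an L position)
n=5: L (options 4(W), 2(W) are all W)
n=6: W (go to 5, an L position)
n=7: L (options 6(W), 4(W), 0(W) are all W)
n=8: W (go to 7, an L position)
n=9: W (go to 1, an L position)
n=10: W (go to 7, an L position)
n=11: W (go to 3, an L position)
n=12: W (go to 5, an L position)
n=13: W (go to 5, an L position)
n=14: W (go to 7, an L position)
n=15: W (go to 7, an L position)
n=16: L (options 15(W), 13(W), 9(W), 8(W) are all W)
n=17: W (go to 16, an L position)
n=18: L (options 17(W), 15(W), 11(W), 10(W) are all W)
n=19: W (go to 18, an L position)
n=20: L (options 19(W), 17(W), 13(W), 12(W) are all W)
n=21: W (go to 20, an L position)
n=22: L (options 21(W), 19(W), 15(W), 14(W) are all W)
n=23: W (go to 22, an L position)
n=24: W (go to 16, an L position)
n=25: W (go to 22, an L position)
n=26: W (go to 18, an L position)
n=27: W (go to 20, an L position)
n=28: W (go to 20, an L position)
n=29: W (go to 22, an L position)
n=30: W (go to 22, an L position)
n=31: L (options 30(W), 28(W), 24(W), 23(W) are all W)
n=32: W (go to 31, an L position)
n=33: L (options 32(W), 30(W), 26(W), 25(W) are all W)
The losing starting values of n are exactly the entries labelled L in this table (10 of them).

1, 3, 5, 7, 16, 18, 20, 22, 31, 33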